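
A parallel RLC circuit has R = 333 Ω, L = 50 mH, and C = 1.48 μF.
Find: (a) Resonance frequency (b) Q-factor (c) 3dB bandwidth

Step 1 — Resonance: ω₀ = 1/√(LC) = 1/√(0.05·1.48e-06) = 3676 rad/s.
Step 2 — f₀ = ω₀/(2π) = 585.1 Hz.
Step 3 — Parallel Q: Q = R/(ω₀L) = 333/(3676·0.05) = 1.812.
Step 4 — Bandwidth: Δω = ω₀/Q = 2029 rad/s; BW = Δω/(2π) = 322.9 Hz.

(a) f₀ = 585.1 Hz  (b) Q = 1.812  (c) BW = 322.9 Hz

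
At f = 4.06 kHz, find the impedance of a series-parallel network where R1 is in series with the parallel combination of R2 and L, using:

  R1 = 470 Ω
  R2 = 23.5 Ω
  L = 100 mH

Step 1 — Angular frequency: ω = 2π·f = 2π·4060 = 2.551e+04 rad/s.
Step 2 — Component impedances:
  R1: Z = R = 470 Ω
  R2: Z = R = 23.5 Ω
  L: Z = jωL = j·2.551e+04·0.1 = 0 + j2551 Ω
Step 3 — Parallel branch: R2 || L = 1/(1/R2 + 1/L) = 23.5 + j0.2165 Ω.
Step 4 — Series with R1: Z_total = R1 + (R2 || L) = 493.5 + j0.2165 Ω = 493.5∠0.0° Ω.

Z = 493.5 + j0.2165 Ω = 493.5∠0.0° Ω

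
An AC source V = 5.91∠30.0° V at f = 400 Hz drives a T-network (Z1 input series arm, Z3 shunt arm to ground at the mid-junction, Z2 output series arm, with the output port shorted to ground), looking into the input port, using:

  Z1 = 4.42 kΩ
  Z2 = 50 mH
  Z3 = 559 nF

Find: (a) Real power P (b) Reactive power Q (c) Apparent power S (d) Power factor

Step 1 — Angular frequency: ω = 2π·f = 2π·400 = 2513 rad/s.
Step 2 — Component impedances:
  Z1: Z = R = 4420 Ω
  Z2: Z = jωL = j·2513·0.05 = 0 + j125.7 Ω
  Z3: Z = 1/(jωC) = -j/(ω·C) = 0 - j711.8 Ω
Step 3 — With the output port shorted to ground, the output series arm Z2 runs from the junction to ground; the shunt arm Z3 also runs from the junction to ground. They appear in parallel: Z3 || Z2 = 0 + j152.6 Ω.
Step 4 — Series with input arm Z1: Z_in = Z1 + (Z3 || Z2) = 4420 + j152.6 Ω = 4423∠2.0° Ω.
Step 5 — Source phasor: V = 5.91∠30.0° V = 5.118 + j2.955 V.
Step 6 — Current: I = V / Z = 0.00118 + j0.0006278 A = 0.001336∠28.0° A.
Step 7 — Complex power: S = V·I* = 0.007893 + j0.0002725 VA.
Step 8 — Real power: P = Re(S) = 0.007893 W.
Step 9 — Reactive power: Q = Im(S) = 0.0002725 VAR.
Step 10 — Apparent power: |S| = 0.007898 VA.
Step 11 — Power factor: PF = P/|S| = 0.9994 (lagging).

(a) P = 0.007893 W  (b) Q = 0.0002725 VAR  (c) S = 0.007898 VA  (d) PF = 0.9994 (lagging)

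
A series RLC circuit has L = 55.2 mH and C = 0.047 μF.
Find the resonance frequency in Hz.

Step 1 — Resonance condition Im(Z)=0 gives ω₀ = 1/√(LC).
Step 2 — ω₀ = 1/√(0.0552·4.7e-08) = 1.963e+04 rad/s.
Step 3 — f₀ = ω₀/(2π) = 3125 Hz.

f₀ = 3125 Hz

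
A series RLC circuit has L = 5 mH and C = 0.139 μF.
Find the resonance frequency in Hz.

Step 1 — Resonance condition Im(Z)=0 gives ω₀ = 1/√(LC).
Step 2 — ω₀ = 1/√(0.005·1.39e-07) = 3.793e+04 rad/s.
Step 3 — f₀ = ω₀/(2π) = 6037 Hz.

f₀ = 6037 Hz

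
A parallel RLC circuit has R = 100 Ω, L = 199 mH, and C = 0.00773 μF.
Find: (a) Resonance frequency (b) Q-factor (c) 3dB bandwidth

Step 1 — Resonance: ω₀ = 1/√(LC) = 1/√(0.199·7.73e-09) = 2.55e+04 rad/s.
Step 2 — f₀ = ω₀/(2π) = 4058 Hz.
Step 3 — Parallel Q: Q = R/(ω₀L) = 100/(2.55e+04·0.199) = 0.01971.
Step 4 — Bandwidth: Δω = ω₀/Q = 1.294e+06 rad/s; BW = Δω/(2π) = 2.059e+05 Hz.

(a) f₀ = 4058 Hz  (b) Q = 0.01971  (c) BW = 2.059e+05 Hz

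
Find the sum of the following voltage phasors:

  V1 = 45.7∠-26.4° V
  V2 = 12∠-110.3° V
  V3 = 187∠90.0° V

Step 1 — Convert each phasor to rectangular form:
  V1 = 45.7·(cos(-26.4°) + j·sin(-26.4°)) = 40.93 - j20.32 V
  V2 = 12·(cos(-110.3°) + j·sin(-110.3°)) = -4.163 - j11.25 V
  V3 = 187·(cos(90.0°) + j·sin(90.0°)) = 0 + j187 V
Step 2 — Sum components: V_total = 36.77 + j155.4 V.
Step 3 — Convert to polar: |V_total| = 159.7 V, ∠V_total = 76.7°.

V_total = 159.7∠76.7° V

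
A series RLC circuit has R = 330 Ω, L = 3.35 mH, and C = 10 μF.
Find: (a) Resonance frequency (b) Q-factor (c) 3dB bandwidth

Step 1 — Resonance: ω₀ = 1/√(LC) = 1/√(0.00335·1e-05) = 5464 rad/s.
Step 2 — f₀ = ω₀/(2π) = 869.6 Hz.
Step 3 — Series Q: Q = ω₀L/R = 5464·0.00335/330 = 0.05546.
Step 4 — Bandwidth: Δω = ω₀/Q = 9.851e+04 rad/s; BW = Δω/(2π) = 1.568e+04 Hz.

(a) f₀ = 869.6 Hz  (b) Q = 0.05546  (c) BW = 1.568e+04 Hz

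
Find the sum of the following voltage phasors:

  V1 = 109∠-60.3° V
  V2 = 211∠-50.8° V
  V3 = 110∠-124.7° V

Step 1 — Convert each phasor to rectangular form:
  V1 = 109·(cos(-60.3°) + j·sin(-60.3°)) = 54 - j94.68 V
  V2 = 211·(cos(-50.8°) + j·sin(-50.8°)) = 133.4 - j163.5 V
  V3 = 110·(cos(-124.7°) + j·sin(-124.7°)) = -62.62 - j90.44 V
Step 2 — Sum components: V_total = 124.7 - j348.6 V.
Step 3 — Convert to polar: |V_total| = 370.3 V, ∠V_total = -70.3°.

V_total = 370.3∠-70.3° V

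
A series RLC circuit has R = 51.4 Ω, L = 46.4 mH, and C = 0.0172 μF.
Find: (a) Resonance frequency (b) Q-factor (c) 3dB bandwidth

Step 1 — Resonance condition Im(Z)=0 gives ω₀ = 1/√(LC).
Step 2 — ω₀ = 1/√(0.0464·1.72e-08) = 3.54e+04 rad/s.
Step 3 — f₀ = ω₀/(2π) = 5634 Hz.
Step 4 — Series Q: Q = ω₀L/R = 3.54e+04·0.0464/51.4 = 31.95.
Step 5 — 3dB bandwidth: Δω = ω₀/Q = 1108 rad/s; BW = Δω/(2π) = 176.3 Hz.

(a) f₀ = 5634 Hz  (b) Q = 31.95  (c) BW = 176.3 Hz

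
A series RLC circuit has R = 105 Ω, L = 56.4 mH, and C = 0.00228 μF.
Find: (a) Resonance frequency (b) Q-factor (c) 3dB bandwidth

Step 1 — Resonance condition Im(Z)=0 gives ω₀ = 1/√(LC).
Step 2 — ω₀ = 1/√(0.0564·2.28e-09) = 8.818e+04 rad/s.
Step 3 — f₀ = ω₀/(2π) = 1.404e+04 Hz.
Step 4 — Series Q: Q = ω₀L/R = 8.818e+04·0.0564/105 = 47.37.
Step 5 — 3dB bandwidth: Δω = ω₀/Q = 1862 rad/s; BW = Δω/(2π) = 296.3 Hz.

(a) f₀ = 1.404e+04 Hz  (b) Q = 47.37  (c) BW = 296.3 Hz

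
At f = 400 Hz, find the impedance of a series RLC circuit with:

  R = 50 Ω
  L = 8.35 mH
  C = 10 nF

Step 1 — Angular frequency: ω = 2π·f = 2π·400 = 2513 rad/s.
Step 2 — Component impedances:
  R: Z = R = 50 Ω
  L: Z = jωL = j·2513·0.00835 = 0 + j20.99 Ω
  C: Z = 1/(jωC) = -j/(ω·C) = 0 - j3.979e+04 Ω
Step 3 — Series combination: Z_total = R + L + C = 50 - j3.977e+04 Ω = 3.977e+04∠-89.9° Ω.

Z = 50 - j3.977e+04 Ω = 3.977e+04∠-89.9° Ω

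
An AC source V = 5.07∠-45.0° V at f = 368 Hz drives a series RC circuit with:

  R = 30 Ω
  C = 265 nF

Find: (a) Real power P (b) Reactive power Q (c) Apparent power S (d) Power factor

Step 1 — Angular frequency: ω = 2π·f = 2π·368 = 2312 rad/s.
Step 2 — Component impedances:
  R: Z = R = 30 Ω
  C: Z = 1/(jωC) = -j/(ω·C) = 0 - j1632 Ω
Step 3 — Series combination: Z_total = R + C = 30 - j1632 Ω = 1632∠-88.9° Ω.
Step 4 — Source phasor: V = 5.07∠-45.0° V = 3.585 - j3.585 V.
Step 5 — Current: I = V / Z = 0.002236 + j0.002156 A = 0.003106∠43.9° A.
Step 6 — Complex power: S = V·I* = 0.0002894 - j0.01575 VA.
Step 7 — Real power: P = Re(S) = 0.0002894 W.
Step 8 — Reactive power: Q = Im(S) = -0.01575 VAR.
Step 9 — Apparent power: |S| = 0.01575 VA.
Step 10 — Power factor: PF = P/|S| = 0.01838 (leading).

(a) P = 0.0002894 W  (b) Q = -0.01575 VAR  (c) S = 0.01575 VA  (d) PF = 0.01838 (leading)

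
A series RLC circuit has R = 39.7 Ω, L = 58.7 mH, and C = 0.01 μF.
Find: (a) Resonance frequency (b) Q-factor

Step 1 — Resonance condition Im(Z)=0 gives ω₀ = 1/√(LC).
Step 2 — ω₀ = 1/√(0.0587·1e-08) = 4.127e+04 rad/s.
Step 3 — f₀ = ω₀/(2π) = 6569 Hz.
Step 4 — Series Q: Q = ω₀L/R = 4.127e+04·0.0587/39.7 = 61.03.

(a) f₀ = 6569 Hz  (b) Q = 61.03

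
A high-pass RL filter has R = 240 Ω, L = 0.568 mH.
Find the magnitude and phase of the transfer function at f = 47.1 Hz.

Step 1 — Angular frequency: ω = 2π·47.1 = 295.9 rad/s.
Step 2 — Transfer function: H(jω) = jωL/(R + jωL).
Step 3 — Numerator jωL = j·0.1681; denominator R + jωL = 240 + j0.1681.
Step 4 — H = 4.905e-07 + j0.0007004.
Step 5 — Magnitude: |H| = 0.0007004 (-63.1 dB); phase: φ = 90.0°.

|H| = 0.0007004 (-63.1 dB), φ = 90.0°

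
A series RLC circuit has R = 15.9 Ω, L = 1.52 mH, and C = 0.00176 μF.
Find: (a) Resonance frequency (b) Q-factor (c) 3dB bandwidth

Step 1 — Resonance condition Im(Z)=0 gives ω₀ = 1/√(LC).
Step 2 — ω₀ = 1/√(0.00152·1.76e-09) = 6.114e+05 rad/s.
Step 3 — f₀ = ω₀/(2π) = 9.731e+04 Hz.
Step 4 — Series Q: Q = ω₀L/R = 6.114e+05·0.00152/15.9 = 58.45.
Step 5 — 3dB bandwidth: Δω = ω₀/Q = 1.046e+04 rad/s; BW = Δω/(2π) = 1665 Hz.

(a) f₀ = 9.731e+04 Hz  (b) Q = 58.45  (c) BW = 1665 Hz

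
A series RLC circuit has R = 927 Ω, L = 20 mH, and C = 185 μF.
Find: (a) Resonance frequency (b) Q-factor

Step 1 — Resonance condition Im(Z)=0 gives ω₀ = 1/√(LC).
Step 2 — ω₀ = 1/√(0.02·0.000185) = 519.9 rad/s.
Step 3 — f₀ = ω₀/(2π) = 82.74 Hz.
Step 4 — Series Q: Q = ω₀L/R = 519.9·0.02/927 = 0.01122.

(a) f₀ = 82.74 Hz  (b) Q = 0.01122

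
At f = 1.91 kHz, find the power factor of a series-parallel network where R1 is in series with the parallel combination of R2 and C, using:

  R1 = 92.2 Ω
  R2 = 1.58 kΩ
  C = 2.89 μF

Step 1 — Angular frequency: ω = 2π·f = 2π·1910 = 1.2e+04 rad/s.
Step 2 — Component impedances:
  R1: Z = R = 92.2 Ω
  R2: Z = R = 1580 Ω
  C: Z = 1/(jωC) = -j/(ω·C) = 0 - j28.83 Ω
Step 3 — Parallel branch: R2 || C = 1/(1/R2 + 1/C) = 0.526 - j28.82 Ω.
Step 4 — Series with R1: Z_total = R1 + (R2 || C) = 92.73 - j28.82 Ω = 97.1∠-17.3° Ω.
Step 5 — Power factor: PF = cos(φ) = Re(Z)/|Z| = 92.726/97.102 = 0.9549.
Step 6 — Type: Im(Z) = -28.82 ⇒ leading (phase φ = -17.3°).

PF = 0.9549 (leading, φ = -17.3°)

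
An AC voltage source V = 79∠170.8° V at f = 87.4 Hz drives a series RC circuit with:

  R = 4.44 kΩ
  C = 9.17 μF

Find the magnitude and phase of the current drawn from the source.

Step 1 — Angular frequency: ω = 2π·f = 2π·87.4 = 549.2 rad/s.
Step 2 — Component impedances:
  R: Z = R = 4440 Ω
  C: Z = 1/(jωC) = -j/(ω·C) = 0 - j198.6 Ω
Step 3 — Series combination: Z_total = R + C = 4440 - j198.6 Ω = 4444∠-2.6° Ω.
Step 4 — Source phasor: V = 79∠170.8° V = -77.98 + j12.63 V.
Step 5 — Ohm's law: I = V / Z_total = (-77.98 + j12.63) / (4440 - j198.6) = -0.01766 + j0.002055 A.
Step 6 — Convert to polar: |I| = 0.01778 A, ∠I = 173.4°.

I = 0.01778∠173.4° A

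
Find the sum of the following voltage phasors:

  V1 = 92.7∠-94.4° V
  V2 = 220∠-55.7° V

Step 1 — Convert each phasor to rectangular form:
  V1 = 92.7·(cos(-94.4°) + j·sin(-94.4°)) = -7.112 - j92.43 V
  V2 = 220·(cos(-55.7°) + j·sin(-55.7°)) = 124 - j181.7 V
Step 2 — Sum components: V_total = 116.9 - j274.2 V.
Step 3 — Convert to polar: |V_total| = 298 V, ∠V_total = -66.9°.

V_total = 298∠-66.9° V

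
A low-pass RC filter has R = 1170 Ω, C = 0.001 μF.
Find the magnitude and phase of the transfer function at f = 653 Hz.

Step 1 — Angular frequency: ω = 2π·653 = 4103 rad/s.
Step 2 — Transfer function: H(jω) = 1/(1 + jωRC).
Step 3 — Denominator: 1 + jωRC = 1 + j·4103·1170·1e-09 = 1 + j0.0048.
Step 4 — H = 1 - j0.0048.
Step 5 — Magnitude: |H| = 1 (-0.0 dB); phase: φ = -0.3°.

|H| = 1 (-0.0 dB), φ = -0.3°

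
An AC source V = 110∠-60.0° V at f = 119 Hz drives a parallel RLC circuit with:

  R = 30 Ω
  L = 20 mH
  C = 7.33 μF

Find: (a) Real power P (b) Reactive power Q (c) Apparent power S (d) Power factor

Step 1 — Angular frequency: ω = 2π·f = 2π·119 = 747.7 rad/s.
Step 2 — Component impedances:
  R: Z = R = 30 Ω
  L: Z = jωL = j·747.7·0.02 = 0 + j14.95 Ω
  C: Z = 1/(jωC) = -j/(ω·C) = 0 - j182.5 Ω
Step 3 — Parallel combination: 1/Z_total = 1/R + 1/L + 1/C; Z_total = 6.831 + j12.58 Ω = 14.31∠61.5° Ω.
Step 4 — Source phasor: V = 110∠-60.0° V = 55 - j95.26 V.
Step 5 — Current: I = V / Z = -4.015 - j6.552 A = 7.684∠-121.5° A.
Step 6 — Complex power: S = V·I* = 403.3 + j742.8 VA.
Step 7 — Real power: P = Re(S) = 403.3 W.
Step 8 — Reactive power: Q = Im(S) = 742.8 VAR.
Step 9 — Apparent power: |S| = 845.3 VA.
Step 10 — Power factor: PF = P/|S| = 0.4772 (lagging).

(a) P = 403.3 W  (b) Q = 742.8 VAR  (c) S = 845.3 VA  (d) PF = 0.4772 (lagging)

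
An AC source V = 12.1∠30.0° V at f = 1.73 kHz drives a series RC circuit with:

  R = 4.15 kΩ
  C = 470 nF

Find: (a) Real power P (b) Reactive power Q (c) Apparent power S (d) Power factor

Step 1 — Angular frequency: ω = 2π·f = 2π·1730 = 1.087e+04 rad/s.
Step 2 — Component impedances:
  R: Z = R = 4150 Ω
  C: Z = 1/(jωC) = -j/(ω·C) = 0 - j195.7 Ω
Step 3 — Series combination: Z_total = R + C = 4150 - j195.7 Ω = 4155∠-2.7° Ω.
Step 4 — Source phasor: V = 12.1∠30.0° V = 10.48 + j6.05 V.
Step 5 — Current: I = V / Z = 0.002451 + j0.001573 A = 0.002912∠32.7° A.
Step 6 — Complex power: S = V·I* = 0.0352 - j0.00166 VA.
Step 7 — Real power: P = Re(S) = 0.0352 W.
Step 8 — Reactive power: Q = Im(S) = -0.00166 VAR.
Step 9 — Apparent power: |S| = 0.03524 VA.
Step 10 — Power factor: PF = P/|S| = 0.9989 (leading).

(a) P = 0.0352 W  (b) Q = -0.00166 VAR  (c) S = 0.03524 VA  (d) PF = 0.9989 (leading)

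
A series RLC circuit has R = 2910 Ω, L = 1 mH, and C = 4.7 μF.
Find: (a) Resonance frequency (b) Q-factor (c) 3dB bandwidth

Step 1 — Resonance condition Im(Z)=0 gives ω₀ = 1/√(LC).
Step 2 — ω₀ = 1/√(0.001·4.7e-06) = 1.459e+04 rad/s.
Step 3 — f₀ = ω₀/(2π) = 2322 Hz.
Step 4 — Series Q: Q = ω₀L/R = 1.459e+04·0.001/2910 = 0.005013.
Step 5 — 3dB bandwidth: Δω = ω₀/Q = 2.91e+06 rad/s; BW = Δω/(2π) = 4.631e+05 Hz.

(a) f₀ = 2322 Hz  (b) Q = 0.005013  (c) BW = 4.631e+05 Hz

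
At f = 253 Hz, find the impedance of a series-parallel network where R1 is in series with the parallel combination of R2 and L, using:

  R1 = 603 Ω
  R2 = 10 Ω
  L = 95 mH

Step 1 — Angular frequency: ω = 2π·f = 2π·253 = 1590 rad/s.
Step 2 — Component impedances:
  R1: Z = R = 603 Ω
  R2: Z = R = 10 Ω
  L: Z = jωL = j·1590·0.095 = 0 + j151 Ω
Step 3 — Parallel branch: R2 || L = 1/(1/R2 + 1/L) = 9.956 + j0.6593 Ω.
Step 4 — Series with R1: Z_total = R1 + (R2 || L) = 613 + j0.6593 Ω = 613∠0.1° Ω.

Z = 613 + j0.6593 Ω = 613∠0.1° Ω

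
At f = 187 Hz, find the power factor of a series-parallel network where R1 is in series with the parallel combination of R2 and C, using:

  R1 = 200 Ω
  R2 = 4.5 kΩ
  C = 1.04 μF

Step 1 — Angular frequency: ω = 2π·f = 2π·187 = 1175 rad/s.
Step 2 — Component impedances:
  R1: Z = R = 200 Ω
  R2: Z = R = 4500 Ω
  C: Z = 1/(jωC) = -j/(ω·C) = 0 - j818.4 Ω
Step 3 — Parallel branch: R2 || C = 1/(1/R2 + 1/C) = 144.1 - j792.2 Ω.
Step 4 — Series with R1: Z_total = R1 + (R2 || C) = 344.1 - j792.2 Ω = 863.7∠-66.5° Ω.
Step 5 — Power factor: PF = cos(φ) = Re(Z)/|Z| = 344.1/863.7 = 0.3984.
Step 6 — Type: Im(Z) = -792.2 ⇒ leading (phase φ = -66.5°).

PF = 0.3984 (leading, φ = -66.5°)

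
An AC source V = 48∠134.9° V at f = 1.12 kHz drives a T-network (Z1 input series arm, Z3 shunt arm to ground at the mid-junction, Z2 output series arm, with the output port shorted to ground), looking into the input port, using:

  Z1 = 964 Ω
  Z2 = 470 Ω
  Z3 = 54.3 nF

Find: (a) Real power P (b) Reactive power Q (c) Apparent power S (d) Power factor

Step 1 — Angular frequency: ω = 2π·f = 2π·1120 = 7037 rad/s.
Step 2 — Component impedances:
  Z1: Z = R = 964 Ω
  Z2: Z = R = 470 Ω
  Z3: Z = 1/(jωC) = -j/(ω·C) = 0 - j2617 Ω
Step 3 — With the output port shorted to ground, the output series arm Z2 runs from the junction to ground; the shunt arm Z3 also runs from the junction to ground. They appear in parallel: Z3 || Z2 = 455.3 - j81.77 Ω.
Step 4 — Series with input arm Z1: Z_in = Z1 + (Z3 || Z2) = 1419 - j81.77 Ω = 1422∠-3.3° Ω.
Step 5 — Source phasor: V = 48∠134.9° V = -33.88 + j34 V.
Step 6 — Current: I = V / Z = -0.02517 + j0.02251 A = 0.03376∠138.2° A.
Step 7 — Complex power: S = V·I* = 1.618 - j0.09322 VA.
Step 8 — Real power: P = Re(S) = 1.618 W.
Step 9 — Reactive power: Q = Im(S) = -0.09322 VAR.
Step 10 — Apparent power: |S| = 1.621 VA.
Step 11 — Power factor: PF = P/|S| = 0.9983 (leading).

(a) P = 1.618 W  (b) Q = -0.09322 VAR  (c) S = 1.621 VA  (d) PF = 0.9983 (leading)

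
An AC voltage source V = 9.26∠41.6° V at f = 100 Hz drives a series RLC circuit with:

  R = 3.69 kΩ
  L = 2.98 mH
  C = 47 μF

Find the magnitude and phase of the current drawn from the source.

Step 1 — Angular frequency: ω = 2π·f = 2π·100 = 628.3 rad/s.
Step 2 — Component impedances:
  R: Z = R = 3690 Ω
  L: Z = jωL = j·628.3·0.00298 = 0 + j1.872 Ω
  C: Z = 1/(jωC) = -j/(ω·C) = 0 - j33.86 Ω
Step 3 — Series combination: Z_total = R + L + C = 3690 - j31.99 Ω = 3690∠-0.5° Ω.
Step 4 — Source phasor: V = 9.26∠41.6° V = 6.925 + j6.148 V.
Step 5 — Ohm's law: I = V / Z_total = (6.925 + j6.148) / (3690 - j31.99) = 0.001862 + j0.001682 A.
Step 6 — Convert to polar: |I| = 0.002509 A, ∠I = 42.1°.

I = 0.002509∠42.1° A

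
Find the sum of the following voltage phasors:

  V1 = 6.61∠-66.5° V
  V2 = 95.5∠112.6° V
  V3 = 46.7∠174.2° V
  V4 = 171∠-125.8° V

Step 1 — Convert each phasor to rectangular form:
  V1 = 6.61·(cos(-66.5°) + j·sin(-66.5°)) = 2.636 - j6.062 V
  V2 = 95.5·(cos(112.6°) + j·sin(112.6°)) = -36.7 + j88.17 V
  V3 = 46.7·(cos(174.2°) + j·sin(174.2°)) = -46.46 + j4.719 V
  V4 = 171·(cos(-125.8°) + j·sin(-125.8°)) = -100 - j138.7 V
Step 2 — Sum components: V_total = -180.6 - j51.87 V.
Step 3 — Convert to polar: |V_total| = 187.9 V, ∠V_total = -164.0°.

V_total = 187.9∠-164.0° V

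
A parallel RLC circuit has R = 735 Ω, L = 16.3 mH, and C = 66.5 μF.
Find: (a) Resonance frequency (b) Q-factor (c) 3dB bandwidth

Step 1 — Resonance: ω₀ = 1/√(LC) = 1/√(0.0163·6.65e-05) = 960.5 rad/s.
Step 2 — f₀ = ω₀/(2π) = 152.9 Hz.
Step 3 — Parallel Q: Q = R/(ω₀L) = 735/(960.5·0.0163) = 46.95.
Step 4 — Bandwidth: Δω = ω₀/Q = 20.46 rad/s; BW = Δω/(2π) = 3.256 Hz.

(a) f₀ = 152.9 Hz  (b) Q = 46.95  (c) BW = 3.256 Hz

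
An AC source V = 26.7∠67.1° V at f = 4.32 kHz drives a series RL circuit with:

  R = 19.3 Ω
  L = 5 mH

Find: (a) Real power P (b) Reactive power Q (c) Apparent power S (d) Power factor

Step 1 — Angular frequency: ω = 2π·f = 2π·4320 = 2.714e+04 rad/s.
Step 2 — Component impedances:
  R: Z = R = 19.3 Ω
  L: Z = jωL = j·2.714e+04·0.005 = 0 + j135.7 Ω
Step 3 — Series combination: Z_total = R + L = 19.3 + j135.7 Ω = 137.1∠81.9° Ω.
Step 4 — Source phasor: V = 26.7∠67.1° V = 10.39 + j24.6 V.
Step 5 — Current: I = V / Z = 0.1883 - j0.04977 A = 0.1948∠-14.8° A.
Step 6 — Complex power: S = V·I* = 0.7322 + j5.149 VA.
Step 7 — Real power: P = Re(S) = 0.7322 W.
Step 8 — Reactive power: Q = Im(S) = 5.149 VAR.
Step 9 — Apparent power: |S| = 5.2 VA.
Step 10 — Power factor: PF = P/|S| = 0.1408 (lagging).

(a) P = 0.7322 W  (b) Q = 5.149 VAR  (c) S = 5.2 VA  (d) PF = 0.1408 (lagging)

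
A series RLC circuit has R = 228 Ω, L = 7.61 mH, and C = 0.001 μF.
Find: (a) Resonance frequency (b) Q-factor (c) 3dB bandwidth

Step 1 — Resonance condition Im(Z)=0 gives ω₀ = 1/√(LC).
Step 2 — ω₀ = 1/√(0.00761·1e-09) = 3.625e+05 rad/s.
Step 3 — f₀ = ω₀/(2π) = 5.769e+04 Hz.
Step 4 — Series Q: Q = ω₀L/R = 3.625e+05·0.00761/228 = 12.1.
Step 5 — 3dB bandwidth: Δω = ω₀/Q = 2.996e+04 rad/s; BW = Δω/(2π) = 4768 Hz.

(a) f₀ = 5.769e+04 Hz  (b) Q = 12.1  (c) BW = 4768 Hz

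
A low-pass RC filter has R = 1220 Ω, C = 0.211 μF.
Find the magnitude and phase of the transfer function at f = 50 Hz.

Step 1 — Angular frequency: ω = 2π·50 = 314.2 rad/s.
Step 2 — Transfer function: H(jω) = 1/(1 + jωRC).
Step 3 — Denominator: 1 + jωRC = 1 + j·314.2·1220·2.11e-07 = 1 + j0.08087.
Step 4 — H = 0.9935 - j0.08035.
Step 5 — Magnitude: |H| = 0.9967 (-0.0 dB); phase: φ = -4.6°.

|H| = 0.9967 (-0.0 dB), φ = -4.6°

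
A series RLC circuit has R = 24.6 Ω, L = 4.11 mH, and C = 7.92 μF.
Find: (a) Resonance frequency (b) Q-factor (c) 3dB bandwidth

Step 1 — Resonance condition Im(Z)=0 gives ω₀ = 1/√(LC).
Step 2 — ω₀ = 1/√(0.00411·7.92e-06) = 5543 rad/s.
Step 3 — f₀ = ω₀/(2π) = 882.1 Hz.
Step 4 — Series Q: Q = ω₀L/R = 5543·0.00411/24.6 = 0.926.
Step 5 — 3dB bandwidth: Δω = ω₀/Q = 5985 rad/s; BW = Δω/(2π) = 952.6 Hz.

(a) f₀ = 882.1 Hz  (b) Q = 0.926  (c) BW = 952.6 Hz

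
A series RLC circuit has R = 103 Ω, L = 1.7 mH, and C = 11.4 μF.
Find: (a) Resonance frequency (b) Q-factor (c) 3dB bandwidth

Step 1 — Resonance: ω₀ = 1/√(LC) = 1/√(0.0017·1.14e-05) = 7183 rad/s.
Step 2 — f₀ = ω₀/(2π) = 1143 Hz.
Step 3 — Series Q: Q = ω₀L/R = 7183·0.0017/103 = 0.1186.
Step 4 — Bandwidth: Δω = ω₀/Q = 6.059e+04 rad/s; BW = Δω/(2π) = 9643 Hz.

(a) f₀ = 1143 Hz  (b) Q = 0.1186  (c) BW = 9643 Hz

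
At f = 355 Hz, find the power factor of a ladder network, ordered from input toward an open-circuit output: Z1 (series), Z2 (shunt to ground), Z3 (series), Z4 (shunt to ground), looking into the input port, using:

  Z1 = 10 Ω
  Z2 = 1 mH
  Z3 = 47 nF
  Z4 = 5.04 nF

Step 1 — Angular frequency: ω = 2π·f = 2π·355 = 2231 rad/s.
Step 2 — Component impedances:
  Z1: Z = R = 10 Ω
  Z2: Z = jωL = j·2231·0.001 = 0 + j2.231 Ω
  Z3: Z = 1/(jωC) = -j/(ω·C) = 0 - j9539 Ω
  Z4: Z = 1/(jωC) = -j/(ω·C) = 0 - j8.895e+04 Ω
Step 3 — Ladder network (open output): work backward from the far end, alternating series and parallel combinations. Z_in = 10 + j2.231 Ω = 10.25∠12.6° Ω.
Step 4 — Power factor: PF = cos(φ) = Re(Z)/|Z| = 10/10.246 = 0.976.
Step 5 — Type: Im(Z) = 2.231 ⇒ lagging (phase φ = 12.6°).

PF = 0.976 (lagging, φ = 12.6°)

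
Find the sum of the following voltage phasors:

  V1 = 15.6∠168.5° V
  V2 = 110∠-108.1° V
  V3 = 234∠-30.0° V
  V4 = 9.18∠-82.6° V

Step 1 — Convert each phasor to rectangular form:
  V1 = 15.6·(cos(168.5°) + j·sin(168.5°)) = -15.29 + j3.11 V
  V2 = 110·(cos(-108.1°) + j·sin(-108.1°)) = -34.17 - j104.6 V
  V3 = 234·(cos(-30.0°) + j·sin(-30.0°)) = 202.6 - j117 V
  V4 = 9.18·(cos(-82.6°) + j·sin(-82.6°)) = 1.182 - j9.104 V
Step 2 — Sum components: V_total = 154.4 - j227.6 V.
Step 3 — Convert to polar: |V_total| = 275 V, ∠V_total = -55.8°.

V_total = 275∠-55.8° V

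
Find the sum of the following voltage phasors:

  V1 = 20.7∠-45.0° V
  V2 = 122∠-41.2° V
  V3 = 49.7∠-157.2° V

Step 1 — Convert each phasor to rectangular form:
  V1 = 20.7·(cos(-45.0°) + j·sin(-45.0°)) = 14.64 - j14.64 V
  V2 = 122·(cos(-41.2°) + j·sin(-41.2°)) = 91.79 - j80.36 V
  V3 = 49.7·(cos(-157.2°) + j·sin(-157.2°)) = -45.82 - j19.26 V
Step 2 — Sum components: V_total = 60.62 - j114.3 V.
Step 3 — Convert to polar: |V_total| = 129.3 V, ∠V_total = -62.1°.

V_total = 129.3∠-62.1° V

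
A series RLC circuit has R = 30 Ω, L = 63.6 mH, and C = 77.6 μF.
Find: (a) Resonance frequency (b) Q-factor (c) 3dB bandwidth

Step 1 — Resonance condition Im(Z)=0 gives ω₀ = 1/√(LC).
Step 2 — ω₀ = 1/√(0.0636·7.76e-05) = 450.1 rad/s.
Step 3 — f₀ = ω₀/(2π) = 71.64 Hz.
Step 4 — Series Q: Q = ω₀L/R = 450.1·0.0636/30 = 0.9543.
Step 5 — 3dB bandwidth: Δω = ω₀/Q = 471.7 rad/s; BW = Δω/(2π) = 75.07 Hz.

(a) f₀ = 71.64 Hz  (b) Q = 0.9543  (c) BW = 75.07 Hz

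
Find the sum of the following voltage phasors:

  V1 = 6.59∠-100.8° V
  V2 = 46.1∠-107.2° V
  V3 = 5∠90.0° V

Step 1 — Convert each phasor to rectangular form:
  V1 = 6.59·(cos(-100.8°) + j·sin(-100.8°)) = -1.235 - j6.473 V
  V2 = 46.1·(cos(-107.2°) + j·sin(-107.2°)) = -13.63 - j44.04 V
  V3 = 5·(cos(90.0°) + j·sin(90.0°)) = 0 + j5 V
Step 2 — Sum components: V_total = -14.87 - j45.51 V.
Step 3 — Convert to polar: |V_total| = 47.88 V, ∠V_total = -108.1°.

V_total = 47.88∠-108.1° V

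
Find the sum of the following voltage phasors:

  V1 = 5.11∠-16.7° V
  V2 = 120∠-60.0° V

Step 1 — Convert each phasor to rectangular form:
  V1 = 5.11·(cos(-16.7°) + j·sin(-16.7°)) = 4.894 - j1.468 V
  V2 = 120·(cos(-60.0°) + j·sin(-60.0°)) = 60 - j103.9 V
Step 2 — Sum components: V_total = 64.89 - j105.4 V.
Step 3 — Convert to polar: |V_total| = 123.8 V, ∠V_total = -58.4°.

V_total = 123.8∠-58.4° V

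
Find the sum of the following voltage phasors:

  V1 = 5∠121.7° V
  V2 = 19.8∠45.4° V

Step 1 — Convert each phasor to rectangular form:
  V1 = 5·(cos(121.7°) + j·sin(121.7°)) = -2.627 + j4.254 V
  V2 = 19.8·(cos(45.4°) + j·sin(45.4°)) = 13.9 + j14.1 V
Step 2 — Sum components: V_total = 11.28 + j18.35 V.
Step 3 — Convert to polar: |V_total| = 21.54 V, ∠V_total = 58.4°.

V_total = 21.54∠58.4° V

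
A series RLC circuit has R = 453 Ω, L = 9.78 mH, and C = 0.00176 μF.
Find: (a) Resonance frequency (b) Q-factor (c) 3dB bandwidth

Step 1 — Resonance: ω₀ = 1/√(LC) = 1/√(0.00978·1.76e-09) = 2.41e+05 rad/s.
Step 2 — f₀ = ω₀/(2π) = 3.836e+04 Hz.
Step 3 — Series Q: Q = ω₀L/R = 2.41e+05·0.00978/453 = 5.204.
Step 4 — Bandwidth: Δω = ω₀/Q = 4.632e+04 rad/s; BW = Δω/(2π) = 7372 Hz.

(a) f₀ = 3.836e+04 Hz  (b) Q = 5.204  (c) BW = 7372 Hz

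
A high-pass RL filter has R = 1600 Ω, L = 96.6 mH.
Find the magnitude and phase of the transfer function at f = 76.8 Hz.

Step 1 — Angular frequency: ω = 2π·76.8 = 482.5 rad/s.
Step 2 — Transfer function: H(jω) = jωL/(R + jωL).
Step 3 — Numerator jωL = j·46.61; denominator R + jωL = 1600 + j46.61.
Step 4 — H = 0.0008481 + j0.02911.
Step 5 — Magnitude: |H| = 0.02912 (-30.7 dB); phase: φ = 88.3°.

|H| = 0.02912 (-30.7 dB), φ = 88.3°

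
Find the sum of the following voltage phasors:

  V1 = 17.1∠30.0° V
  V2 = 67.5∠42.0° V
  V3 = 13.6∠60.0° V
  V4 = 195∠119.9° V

Step 1 — Convert each phasor to rectangular form:
  V1 = 17.1·(cos(30.0°) + j·sin(30.0°)) = 14.81 + j8.55 V
  V2 = 67.5·(cos(42.0°) + j·sin(42.0°)) = 50.16 + j45.17 V
  V3 = 13.6·(cos(60.0°) + j·sin(60.0°)) = 6.8 + j11.78 V
  V4 = 195·(cos(119.9°) + j·sin(119.9°)) = -97.21 + j169 V
Step 2 — Sum components: V_total = -25.43 + j234.5 V.
Step 3 — Convert to polar: |V_total| = 235.9 V, ∠V_total = 96.2°.

V_total = 235.9∠96.2° V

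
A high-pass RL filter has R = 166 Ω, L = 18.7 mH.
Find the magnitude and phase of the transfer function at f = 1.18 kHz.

Step 1 — Angular frequency: ω = 2π·1180 = 7414 rad/s.
Step 2 — Transfer function: H(jω) = jωL/(R + jωL).
Step 3 — Numerator jωL = j·138.6; denominator R + jωL = 166 + j138.6.
Step 4 — H = 0.4109 + j0.492.
Step 5 — Magnitude: |H| = 0.641 (-3.9 dB); phase: φ = 50.1°.

|H| = 0.641 (-3.9 dB), φ = 50.1°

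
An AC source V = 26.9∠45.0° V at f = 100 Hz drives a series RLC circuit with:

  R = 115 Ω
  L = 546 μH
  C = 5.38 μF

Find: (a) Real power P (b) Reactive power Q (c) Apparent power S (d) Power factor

Step 1 — Angular frequency: ω = 2π·f = 2π·100 = 628.3 rad/s.
Step 2 — Component impedances:
  R: Z = R = 115 Ω
  L: Z = jωL = j·628.3·0.000546 = 0 + j0.3431 Ω
  C: Z = 1/(jωC) = -j/(ω·C) = 0 - j295.8 Ω
Step 3 — Series combination: Z_total = R + L + C = 115 - j295.5 Ω = 317.1∠-68.7° Ω.
Step 4 — Source phasor: V = 26.9∠45.0° V = 19.02 + j19.02 V.
Step 5 — Current: I = V / Z = -0.03415 + j0.07766 A = 0.08484∠113.7° A.
Step 6 — Complex power: S = V·I* = 0.8277 - j2.127 VA.
Step 7 — Real power: P = Re(S) = 0.8277 W.
Step 8 — Reactive power: Q = Im(S) = -2.127 VAR.
Step 9 — Apparent power: |S| = 2.282 VA.
Step 10 — Power factor: PF = P/|S| = 0.3627 (leading).

(a) P = 0.8277 W  (b) Q = -2.127 VAR  (c) S = 2.282 VA  (d) PF = 0.3627 (leading)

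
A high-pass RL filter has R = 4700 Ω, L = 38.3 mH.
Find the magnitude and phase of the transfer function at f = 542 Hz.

Step 1 — Angular frequency: ω = 2π·542 = 3405 rad/s.
Step 2 — Transfer function: H(jω) = jωL/(R + jωL).
Step 3 — Numerator jωL = j·130.4; denominator R + jωL = 4700 + j130.4.
Step 4 — H = 0.0007695 + j0.02773.
Step 5 — Magnitude: |H| = 0.02774 (-31.1 dB); phase: φ = 88.4°.

|H| = 0.02774 (-31.1 dB), φ = 88.4°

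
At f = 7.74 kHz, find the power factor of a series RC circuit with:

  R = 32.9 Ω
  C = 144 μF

Step 1 — Angular frequency: ω = 2π·f = 2π·7740 = 4.863e+04 rad/s.
Step 2 — Component impedances:
  R: Z = R = 32.9 Ω
  C: Z = 1/(jωC) = -j/(ω·C) = 0 - j0.1428 Ω
Step 3 — Series combination: Z_total = R + C = 32.9 - j0.1428 Ω = 32.9∠-0.2° Ω.
Step 4 — Power factor: PF = cos(φ) = Re(Z)/|Z| = 32.9/32.9 = 1.
Step 5 — Type: Im(Z) = -0.1428 ⇒ leading (phase φ = -0.2°).

PF = 1 (leading, φ = -0.2°)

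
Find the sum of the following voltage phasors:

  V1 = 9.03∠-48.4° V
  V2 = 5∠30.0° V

Step 1 — Convert each phasor to rectangular form:
  V1 = 9.03·(cos(-48.4°) + j·sin(-48.4°)) = 5.995 - j6.753 V
  V2 = 5·(cos(30.0°) + j·sin(30.0°)) = 4.33 + j2.5 V
Step 2 — Sum components: V_total = 10.33 - j4.253 V.
Step 3 — Convert to polar: |V_total| = 11.17 V, ∠V_total = -22.4°.

V_total = 11.17∠-22.4° V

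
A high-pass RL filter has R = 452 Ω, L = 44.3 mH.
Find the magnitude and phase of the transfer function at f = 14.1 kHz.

Step 1 — Angular frequency: ω = 2π·1.41e+04 = 8.859e+04 rad/s.
Step 2 — Transfer function: H(jω) = jωL/(R + jωL).
Step 3 — Numerator jωL = j·3925; denominator R + jωL = 452 + j3925.
Step 4 — H = 0.9869 + j0.1137.
Step 5 — Magnitude: |H| = 0.9934 (-0.1 dB); phase: φ = 6.6°.

|H| = 0.9934 (-0.1 dB), φ = 6.6°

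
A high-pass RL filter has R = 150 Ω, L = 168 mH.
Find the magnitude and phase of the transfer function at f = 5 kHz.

Step 1 — Angular frequency: ω = 2π·5000 = 3.142e+04 rad/s.
Step 2 — Transfer function: H(jω) = jωL/(R + jωL).
Step 3 — Numerator jωL = j·5278; denominator R + jωL = 150 + j5278.
Step 4 — H = 0.9992 + j0.0284.
Step 5 — Magnitude: |H| = 0.9996 (-0.0 dB); phase: φ = 1.6°.

|H| = 0.9996 (-0.0 dB), φ = 1.6°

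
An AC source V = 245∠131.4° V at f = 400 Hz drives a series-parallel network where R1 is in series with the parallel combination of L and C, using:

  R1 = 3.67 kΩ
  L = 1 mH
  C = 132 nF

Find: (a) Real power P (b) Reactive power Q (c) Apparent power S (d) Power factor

Step 1 — Angular frequency: ω = 2π·f = 2π·400 = 2513 rad/s.
Step 2 — Component impedances:
  R1: Z = R = 3670 Ω
  L: Z = jωL = j·2513·0.001 = 0 + j2.513 Ω
  C: Z = 1/(jωC) = -j/(ω·C) = 0 - j3014 Ω
Step 3 — Parallel branch: L || C = 1/(1/L + 1/C) = 0 + j2.515 Ω.
Step 4 — Series with R1: Z_total = R1 + (L || C) = 3670 + j2.515 Ω = 3670∠0.0° Ω.
Step 5 — Source phasor: V = 245∠131.4° V = -162 + j183.8 V.
Step 6 — Current: I = V / Z = -0.04411 + j0.05011 A = 0.06676∠131.4° A.
Step 7 — Complex power: S = V·I* = 16.36 + j0.01121 VA.
Step 8 — Real power: P = Re(S) = 16.36 W.
Step 9 — Reactive power: Q = Im(S) = 0.01121 VAR.
Step 10 — Apparent power: |S| = 16.36 VA.
Step 11 — Power factor: PF = P/|S| = 1 (lagging).

(a) P = 16.36 W  (b) Q = 0.01121 VAR  (c) S = 16.36 VA  (d) PF = 1 (lagging)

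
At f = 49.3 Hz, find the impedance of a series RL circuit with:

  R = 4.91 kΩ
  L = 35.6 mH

Step 1 — Angular frequency: ω = 2π·f = 2π·49.3 = 309.8 rad/s.
Step 2 — Component impedances:
  R: Z = R = 4910 Ω
  L: Z = jωL = j·309.8·0.0356 = 0 + j11.03 Ω
Step 3 — Series combination: Z_total = R + L = 4910 + j11.03 Ω = 4910∠0.1° Ω.

Z = 4910 + j11.03 Ω = 4910∠0.1° Ω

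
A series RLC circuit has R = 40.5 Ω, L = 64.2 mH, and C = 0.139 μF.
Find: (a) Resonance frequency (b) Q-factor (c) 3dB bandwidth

Step 1 — Resonance: ω₀ = 1/√(LC) = 1/√(0.0642·1.39e-07) = 1.059e+04 rad/s.
Step 2 — f₀ = ω₀/(2π) = 1685 Hz.
Step 3 — Series Q: Q = ω₀L/R = 1.059e+04·0.0642/40.5 = 16.78.
Step 4 — Bandwidth: Δω = ω₀/Q = 630.8 rad/s; BW = Δω/(2π) = 100.4 Hz.

(a) f₀ = 1685 Hz  (b) Q = 16.78  (c) BW = 100.4 Hz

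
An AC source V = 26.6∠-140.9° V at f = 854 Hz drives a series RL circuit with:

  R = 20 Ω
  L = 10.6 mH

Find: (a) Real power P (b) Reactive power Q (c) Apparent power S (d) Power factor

Step 1 — Angular frequency: ω = 2π·f = 2π·854 = 5366 rad/s.
Step 2 — Component impedances:
  R: Z = R = 20 Ω
  L: Z = jωL = j·5366·0.0106 = 0 + j56.88 Ω
Step 3 — Series combination: Z_total = R + L = 20 + j56.88 Ω = 60.29∠70.6° Ω.
Step 4 — Source phasor: V = 26.6∠-140.9° V = -20.64 - j16.78 V.
Step 5 — Current: I = V / Z = -0.3761 + j0.2307 A = 0.4412∠148.5° A.
Step 6 — Complex power: S = V·I* = 3.893 + j11.07 VA.
Step 7 — Real power: P = Re(S) = 3.893 W.
Step 8 — Reactive power: Q = Im(S) = 11.07 VAR.
Step 9 — Apparent power: |S| = 11.74 VA.
Step 10 — Power factor: PF = P/|S| = 0.3317 (lagging).

(a) P = 3.893 W  (b) Q = 11.07 VAR  (c) S = 11.74 VA  (d) PF = 0.3317 (lagging)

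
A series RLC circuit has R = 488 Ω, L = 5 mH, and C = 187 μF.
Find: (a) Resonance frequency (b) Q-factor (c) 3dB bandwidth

Step 1 — Resonance condition Im(Z)=0 gives ω₀ = 1/√(LC).
Step 2 — ω₀ = 1/√(0.005·0.000187) = 1034 rad/s.
Step 3 — f₀ = ω₀/(2π) = 164.6 Hz.
Step 4 — Series Q: Q = ω₀L/R = 1034·0.005/488 = 0.0106.
Step 5 — 3dB bandwidth: Δω = ω₀/Q = 9.76e+04 rad/s; BW = Δω/(2π) = 1.553e+04 Hz.

(a) f₀ = 164.6 Hz  (b) Q = 0.0106  (c) BW = 1.553e+04 Hz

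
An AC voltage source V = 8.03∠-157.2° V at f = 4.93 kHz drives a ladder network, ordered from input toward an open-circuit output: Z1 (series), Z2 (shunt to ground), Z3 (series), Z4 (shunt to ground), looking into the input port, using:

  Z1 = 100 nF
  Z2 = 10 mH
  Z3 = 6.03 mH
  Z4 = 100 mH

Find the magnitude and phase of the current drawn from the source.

Step 1 — Angular frequency: ω = 2π·f = 2π·4930 = 3.098e+04 rad/s.
Step 2 — Component impedances:
  Z1: Z = 1/(jωC) = -j/(ω·C) = 0 - j322.8 Ω
  Z2: Z = jωL = j·3.098e+04·0.01 = 0 + j309.8 Ω
  Z3: Z = jωL = j·3.098e+04·0.00603 = 0 + j186.8 Ω
  Z4: Z = jωL = j·3.098e+04·0.1 = 0 + j3098 Ω
Step 3 — Ladder network (open output): work backward from the far end, alternating series and parallel combinations. Z_in = 0 - j39.77 Ω = 39.77∠-90.0° Ω.
Step 4 — Source phasor: V = 8.03∠-157.2° V = -7.403 - j3.112 V.
Step 5 — Ohm's law: I = V / Z_total = (-7.403 - j3.112) / (0 - j39.77) = 0.07825 - j0.1862 A.
Step 6 — Convert to polar: |I| = 0.2019 A, ∠I = -67.2°.

I = 0.2019∠-67.2° A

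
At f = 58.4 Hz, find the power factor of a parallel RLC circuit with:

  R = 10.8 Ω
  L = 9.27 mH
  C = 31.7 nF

Step 1 — Angular frequency: ω = 2π·f = 2π·58.4 = 366.9 rad/s.
Step 2 — Component impedances:
  R: Z = R = 10.8 Ω
  L: Z = jωL = j·366.9·0.00927 = 0 + j3.402 Ω
  C: Z = 1/(jωC) = -j/(ω·C) = 0 - j8.597e+04 Ω
Step 3 — Parallel combination: 1/Z_total = 1/R + 1/L + 1/C; Z_total = 0.9747 + j3.095 Ω = 3.245∠72.5° Ω.
Step 4 — Power factor: PF = cos(φ) = Re(Z)/|Z| = 0.9747/3.245 = 0.3004.
Step 5 — Type: Im(Z) = 3.095 ⇒ lagging (phase φ = 72.5°).

PF = 0.3004 (lagging, φ = 72.5°)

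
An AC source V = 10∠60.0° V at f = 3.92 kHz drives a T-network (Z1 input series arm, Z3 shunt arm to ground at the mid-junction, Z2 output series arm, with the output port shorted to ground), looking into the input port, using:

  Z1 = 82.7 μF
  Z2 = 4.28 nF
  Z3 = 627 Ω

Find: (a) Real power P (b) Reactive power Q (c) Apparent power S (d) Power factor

Step 1 — Angular frequency: ω = 2π·f = 2π·3920 = 2.463e+04 rad/s.
Step 2 — Component impedances:
  Z1: Z = 1/(jωC) = -j/(ω·C) = 0 - j0.4909 Ω
  Z2: Z = 1/(jωC) = -j/(ω·C) = 0 - j9486 Ω
  Z3: Z = R = 627 Ω
Step 3 — With the output port shorted to ground, the output series arm Z2 runs from the junction to ground; the shunt arm Z3 also runs from the junction to ground. They appear in parallel: Z3 || Z2 = 624.3 - j41.26 Ω.
Step 4 — Series with input arm Z1: Z_in = Z1 + (Z3 || Z2) = 624.3 - j41.75 Ω = 625.7∠-3.8° Ω.
Step 5 — Source phasor: V = 10∠60.0° V = 5 + j8.66 V.
Step 6 — Current: I = V / Z = 0.00705 + j0.01434 A = 0.01598∠63.8° A.
Step 7 — Complex power: S = V·I* = 0.1595 - j0.01067 VA.
Step 8 — Real power: P = Re(S) = 0.1595 W.
Step 9 — Reactive power: Q = Im(S) = -0.01067 VAR.
Step 10 — Apparent power: |S| = 0.1598 VA.
Step 11 — Power factor: PF = P/|S| = 0.9978 (leading).

(a) P = 0.1595 W  (b) Q = -0.01067 VAR  (c) S = 0.1598 VA  (d) PF = 0.9978 (leading)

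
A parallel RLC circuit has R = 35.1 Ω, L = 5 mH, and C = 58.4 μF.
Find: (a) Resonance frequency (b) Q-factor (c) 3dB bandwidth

Step 1 — Resonance: ω₀ = 1/√(LC) = 1/√(0.005·5.84e-05) = 1851 rad/s.
Step 2 — f₀ = ω₀/(2π) = 294.5 Hz.
Step 3 — Parallel Q: Q = R/(ω₀L) = 35.1/(1851·0.005) = 3.793.
Step 4 — Bandwidth: Δω = ω₀/Q = 487.8 rad/s; BW = Δω/(2π) = 77.64 Hz.

(a) f₀ = 294.5 Hz  (b) Q = 3.793  (c) BW = 77.64 Hz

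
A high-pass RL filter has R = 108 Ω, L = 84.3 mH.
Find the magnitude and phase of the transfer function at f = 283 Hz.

Step 1 — Angular frequency: ω = 2π·283 = 1778 rad/s.
Step 2 — Transfer function: H(jω) = jωL/(R + jωL).
Step 3 — Numerator jωL = j·149.9; denominator R + jωL = 108 + j149.9.
Step 4 — H = 0.6583 + j0.4743.
Step 5 — Magnitude: |H| = 0.8113 (-1.8 dB); phase: φ = 35.8°.

|H| = 0.8113 (-1.8 dB), φ = 35.8°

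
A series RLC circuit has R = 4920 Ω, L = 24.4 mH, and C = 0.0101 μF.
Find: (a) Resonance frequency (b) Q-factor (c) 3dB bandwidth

Step 1 — Resonance: ω₀ = 1/√(LC) = 1/√(0.0244·1.01e-08) = 6.37e+04 rad/s.
Step 2 — f₀ = ω₀/(2π) = 1.014e+04 Hz.
Step 3 — Series Q: Q = ω₀L/R = 6.37e+04·0.0244/4920 = 0.3159.
Step 4 — Bandwidth: Δω = ω₀/Q = 2.016e+05 rad/s; BW = Δω/(2π) = 3.209e+04 Hz.

(a) f₀ = 1.014e+04 Hz  (b) Q = 0.3159  (c) BW = 3.209e+04 Hz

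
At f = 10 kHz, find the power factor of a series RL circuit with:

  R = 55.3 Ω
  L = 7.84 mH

Step 1 — Angular frequency: ω = 2π·f = 2π·1e+04 = 6.283e+04 rad/s.
Step 2 — Component impedances:
  R: Z = R = 55.3 Ω
  L: Z = jωL = j·6.283e+04·0.00784 = 0 + j492.6 Ω
Step 3 — Series combination: Z_total = R + L = 55.3 + j492.6 Ω = 495.7∠83.6° Ω.
Step 4 — Power factor: PF = cos(φ) = Re(Z)/|Z| = 55.3/495.7 = 0.1116.
Step 5 — Type: Im(Z) = 492.6 ⇒ lagging (phase φ = 83.6°).

PF = 0.1116 (lagging, φ = 83.6°)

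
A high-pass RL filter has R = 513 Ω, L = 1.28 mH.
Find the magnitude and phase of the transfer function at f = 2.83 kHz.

Step 1 — Angular frequency: ω = 2π·2830 = 1.778e+04 rad/s.
Step 2 — Transfer function: H(jω) = jωL/(R + jωL).
Step 3 — Numerator jωL = j·22.76; denominator R + jωL = 513 + j22.76.
Step 4 — H = 0.001965 + j0.04428.
Step 5 — Magnitude: |H| = 0.04432 (-27.1 dB); phase: φ = 87.5°.

|H| = 0.04432 (-27.1 dB), φ = 87.5°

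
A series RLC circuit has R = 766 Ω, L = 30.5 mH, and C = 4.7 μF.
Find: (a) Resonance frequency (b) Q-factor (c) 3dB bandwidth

Step 1 — Resonance: ω₀ = 1/√(LC) = 1/√(0.0305·4.7e-06) = 2641 rad/s.
Step 2 — f₀ = ω₀/(2π) = 420.4 Hz.
Step 3 — Series Q: Q = ω₀L/R = 2641·0.0305/766 = 0.1052.
Step 4 — Bandwidth: Δω = ω₀/Q = 2.511e+04 rad/s; BW = Δω/(2π) = 3997 Hz.

(a) f₀ = 420.4 Hz  (b) Q = 0.1052  (c) BW = 3997 Hz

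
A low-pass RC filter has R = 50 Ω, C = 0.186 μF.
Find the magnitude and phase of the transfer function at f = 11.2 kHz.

Step 1 — Angular frequency: ω = 2π·1.12e+04 = 7.037e+04 rad/s.
Step 2 — Transfer function: H(jω) = 1/(1 + jωRC).
Step 3 — Denominator: 1 + jωRC = 1 + j·7.037e+04·50·1.86e-07 = 1 + j0.6545.
Step 4 — H = 0.7001 - j0.4582.
Step 5 — Magnitude: |H| = 0.8367 (-1.5 dB); phase: φ = -33.2°.

|H| = 0.8367 (-1.5 dB), φ = -33.2°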